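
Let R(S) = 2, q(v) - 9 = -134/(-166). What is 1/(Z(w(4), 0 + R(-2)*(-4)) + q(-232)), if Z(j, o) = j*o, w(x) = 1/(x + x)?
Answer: 83/731 ≈ 0.11354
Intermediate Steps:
q(v) = 814/83 (q(v) = 9 - 134/(-166) = 9 - 134*(-1/166) = 9 + 67/83 = 814/83)
w(x) = 1/(2*x)
1/(Z(w(4), 0 + R(-2)*(-4)) + q(-232)) = 1/(((1/2)/4)*(0 + 2*(-4)) + 814/83) = 1/(((1/2)*(1/4))*(0 - 8) + 814/83) = 1/((1/8)*(-8) + 814/83) = 1/(-1 + 814/83) = 1/(731/83) = 83/731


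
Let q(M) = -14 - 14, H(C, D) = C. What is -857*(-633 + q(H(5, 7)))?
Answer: 566477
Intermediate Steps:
q(M) = -28
-857*(-633 + q(H(5, 7))) = -857*(-633 - 28) = -857*(-661) = 566477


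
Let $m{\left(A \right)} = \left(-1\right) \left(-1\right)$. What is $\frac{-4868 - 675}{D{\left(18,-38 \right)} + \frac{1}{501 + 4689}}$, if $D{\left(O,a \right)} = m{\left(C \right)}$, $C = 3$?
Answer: $- \frac{28768170}{5191} \approx -5541.9$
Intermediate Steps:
$m{\left(A \right)} = 1$
$D{\left(O,a \right)} = 1$
$\frac{-4868 - 675}{D{\left(18,-38 \right)} + \frac{1}{501 + 4689}} = \frac{-4868 - 675}{1 + \frac{1}{501 + 4689}} = - \frac{5543}{1 + \frac{1}{5190}} = - \frac{5543}{\frac{5191}{5190}} = \left(-5543\right) \frac{5190}{5191} = - \frac{28768170}{5191}$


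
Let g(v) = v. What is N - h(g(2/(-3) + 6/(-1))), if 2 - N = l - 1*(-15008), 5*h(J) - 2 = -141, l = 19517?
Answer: -172476/5 ≈ -34495.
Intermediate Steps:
h(J) = -139/5 (h(J) = ⅖ + (⅕)*(-141) = ⅖ - 141/5 = -139/5)
N = -34523 (N = 2 - (19517 - 1*(-15008)) = 2 - (19517 + 15008) = 2 - 1*34525 = 2 - 34525 = -34523)
N - h(g(2/(-3) + 6/(-1))) = -34523 - 1*(-139/5) = -34523 + 139/5 = -172476/5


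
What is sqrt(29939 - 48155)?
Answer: 6*I*sqrt(506) ≈ 134.97*I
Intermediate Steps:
sqrt(29939 - 48155) = sqrt(-18216) = 6*I*sqrt(506)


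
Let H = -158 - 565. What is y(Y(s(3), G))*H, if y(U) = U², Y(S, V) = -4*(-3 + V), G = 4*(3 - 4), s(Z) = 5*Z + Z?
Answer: -566832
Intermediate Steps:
s(Z) = 6*Z
G = -4 (G = 4*(-1) = -4)
Y(S, V) = 12 - 4*V
H = -723
y(Y(s(3), G))*H = (12 - 4*(-4))²*(-723) = (12 + 16)²*(-723) = 28²*(-723) = 784*(-723) = -566832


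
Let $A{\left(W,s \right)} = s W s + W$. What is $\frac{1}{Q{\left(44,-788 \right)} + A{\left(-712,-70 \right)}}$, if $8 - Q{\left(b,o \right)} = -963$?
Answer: $- \frac{1}{3488541} \approx -2.8665 \cdot 10^{-7}$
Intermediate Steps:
$Q{\left(b,o \right)} = 971$ ($Q{\left(b,o \right)} = 8 - -963 = 8 + 963 = 971$)
$A{\left(W,s \right)} = W + W s^{2}$ ($A{\left(W,s \right)} = W s s + W = W s^{2} + W = W + W s^{2}$)
$\frac{1}{Q{\left(44,-788 \right)} + A{\left(-712,-70 \right)}} = \frac{1}{971 - 712 \left(1 + \left(-70\right)^{2}\right)} = \frac{1}{971 - 712 \left(1 + 4900\right)} = \frac{1}{971 - 3489512} = \frac{1}{-3488541} = - \frac{1}{3488541}$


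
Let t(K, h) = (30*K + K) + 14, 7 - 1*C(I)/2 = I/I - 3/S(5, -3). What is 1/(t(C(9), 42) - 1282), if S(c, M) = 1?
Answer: -1/710 ≈ -0.0014085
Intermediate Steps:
C(I) = 18 (C(I) = 14 - 2*(I/I - 3/1) = 14 - 2*(1 - 3*1) = 14 - 2*(1 - 3) = 14 - 2*(-2) = 14 + 4 = 18)
t(K, h) = 14 + 31*K (t(K, h) = 31*K + 14 = 14 + 31*K)
1/(t(C(9), 42) - 1282) = 1/((14 + 31*18) - 1282) = 1/((14 + 558) - 1282) = 1/(572 - 1282) = 1/(-710) = -1/710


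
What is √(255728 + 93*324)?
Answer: 2*√71465 ≈ 534.66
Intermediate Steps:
√(255728 + 93*324) = √(255728 + 30132) = √285860 = 2*√71465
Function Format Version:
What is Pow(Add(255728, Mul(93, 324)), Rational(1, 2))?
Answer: Mul(2, Pow(71465, Rational(1, 2))) ≈ 534.66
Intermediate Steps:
Pow(Add(255728, Mul(93, 324)), Rational(1, 2)) = Pow(Add(255728, 30132), Rational(1, 2)) = Pow(285860, Rational(1, 2)) = Mul(2, Pow(71465, Rational(1, 2)))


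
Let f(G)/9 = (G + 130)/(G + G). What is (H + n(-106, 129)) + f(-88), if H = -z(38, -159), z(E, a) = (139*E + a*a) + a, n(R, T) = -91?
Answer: -2683749/88 ≈ -30497.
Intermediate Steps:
f(G) = 9*(130 + G)/(2*G) (f(G) = 9*((G + 130)/(G + G)) = 9*((130 + G)/((2*G))) = 9*((130 + G)*(1/(2*G))) = 9*((130 + G)/(2*G)) = 9*(130 + G)/(2*G))
z(E, a) = a + a² + 139*E (z(E, a) = (139*E + a²) + a = (a² + 139*E) + a = a + a² + 139*E)
H = -30404 (H = -(-159 + (-159)² + 139*38) = -(-159 + 25281 + 5282) = -1*30404 = -30404)
(H + n(-106, 129)) + f(-88) = (-30404 - 91) + (9/2 + 585/(-88)) = -30495 + (9/2 + 585*(-1/88)) = -30495 + (9/2 - 585/88) = -30495 - 189/88 = -2683749/88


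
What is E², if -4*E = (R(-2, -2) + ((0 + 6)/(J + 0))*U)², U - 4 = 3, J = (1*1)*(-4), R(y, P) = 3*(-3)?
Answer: 2313441/256 ≈ 9036.9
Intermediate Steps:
R(y, P) = -9
J = -4 (J = 1*(-4) = -4)
U = 7 (U = 4 + 3 = 7)
E = -1521/16 (E = -(-9 + ((0 + 6)/(-4 + 0))*7)²/4 = -(-9 + (6/(-4))*7)²/4 = -(-9 + (6*(-¼))*7)²/4 = -(-9 - 3/2*7)²/4 = -(-9 - 21/2)²/4 = -(-39/2)²/4 = -¼*1521/4 = -1521/16 ≈ -95.063)
E² = (-1521/16)² = 2313441/256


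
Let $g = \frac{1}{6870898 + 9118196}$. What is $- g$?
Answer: $- \frac{1}{15989094} \approx -6.2543 \cdot 10^{-8}$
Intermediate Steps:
$g = \frac{1}{15989094} \approx 6.2543 \cdot 10^{-8}$
$- g = \left(-1\right) \frac{1}{15989094} = - \frac{1}{15989094}$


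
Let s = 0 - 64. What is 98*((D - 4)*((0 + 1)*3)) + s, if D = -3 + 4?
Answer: -946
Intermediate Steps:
s = -64
D = 1
98*((D - 4)*((0 + 1)*3)) + s = 98*((1 - 4)*((0 + 1)*3)) - 64 = 98*(-3*3) - 64 = 98*(-9) - 64 = -882 - 64 = -946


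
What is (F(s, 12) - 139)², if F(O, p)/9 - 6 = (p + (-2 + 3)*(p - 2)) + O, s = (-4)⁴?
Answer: 5841889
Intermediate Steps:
s = 256
F(O, p) = 36 + 9*O + 18*p (F(O, p) = 54 + 9*((p + (-2 + 3)*(p - 2)) + O) = 54 + 9*((p + 1*(-2 + p)) + O) = 54 + 9*((p + (-2 + p)) + O) = 54 + 9*((-2 + 2*p) + O) = 54 + 9*(-2 + O + 2*p) = 54 + (-18 + 9*O + 18*p) = 36 + 9*O + 18*p)
(F(s, 12) - 139)² = ((36 + 9*256 + 18*12) - 139)² = ((36 + 2304 + 216) - 139)² = (2556 - 139)² = 2417² = 5841889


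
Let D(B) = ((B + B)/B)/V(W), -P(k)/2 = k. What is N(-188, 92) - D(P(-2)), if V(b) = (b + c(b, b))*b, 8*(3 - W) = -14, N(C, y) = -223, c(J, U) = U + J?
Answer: -241541/1083 ≈ -223.03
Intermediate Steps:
P(k) = -2*k
c(J, U) = J + U
W = 19/4 (W = 3 - ⅛*(-14) = 3 + 7/4 = 19/4 ≈ 4.7500)
V(b) = 3*b² (V(b) = (b + (b + b))*b = (b + 2*b)*b = (3*b)*b = 3*b²)
D(B) = 32/1083 (D(B) = ((B + B)/B)/((3*(19/4)²)) = ((2*B)/B)/((3*(361/16))) = 2/(1083/16) = 2*(16/1083) = 32/1083)
N(-188, 92) - D(P(-2)) = -223 - 1*32/1083 = -223 - 32/1083 = -241541/1083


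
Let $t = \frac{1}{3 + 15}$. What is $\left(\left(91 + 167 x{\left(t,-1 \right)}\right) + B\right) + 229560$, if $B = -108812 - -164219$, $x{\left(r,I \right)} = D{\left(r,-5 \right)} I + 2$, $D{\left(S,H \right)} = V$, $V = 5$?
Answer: $284557$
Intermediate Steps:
$D{\left(S,H \right)} = 5$
$t = \frac{1}{18} \approx 0.055556$
$x{\left(r,I \right)} = 2 + 5 I$ ($x{\left(r,I \right)} = 5 I + 2 = 2 + 5 I$)
$B = 55407$ ($B = -108812 + 164219 = 55407$)
$\left(\left(91 + 167 x{\left(t,-1 \right)}\right) + B\right) + 229560 = \left(\left(91 + 167 \left(2 + 5 \left(-1\right)\right)\right) + 55407\right) + 229560 = \left(\left(91 + 167 \left(2 - 5\right)\right) + 55407\right) + 229560 = \left(\left(91 + 167 \left(-3\right)\right) + 55407\right) + 229560 = \left(\left(91 - 501\right) + 55407\right) + 229560 = \left(-410 + 55407\right) + 229560 = 54997 + 229560 = 284557$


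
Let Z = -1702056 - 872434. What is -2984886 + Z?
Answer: -5559376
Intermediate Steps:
Z = -2574490
-2984886 + Z = -2984886 - 2574490 = -5559376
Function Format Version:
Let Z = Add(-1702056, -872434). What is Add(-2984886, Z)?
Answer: -5559376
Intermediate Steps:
Z = -2574490
Add(-2984886, Z) = Add(-2984886, -2574490) = -5559376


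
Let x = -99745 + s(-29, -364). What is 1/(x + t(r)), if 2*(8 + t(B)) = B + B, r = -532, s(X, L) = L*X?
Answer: -1/89729 ≈ -1.1145e-5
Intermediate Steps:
t(B) = -8 + B (t(B) = -8 + (B + B)/2 = -8 + (2*B)/2 = -8 + B)
x = -89189 (x = -99745 - 364*(-29) = -99745 + 10556 = -89189)
1/(x + t(r)) = 1/(-89189 + (-8 - 532)) = 1/(-89189 - 540) = 1/(-89729) = -1/89729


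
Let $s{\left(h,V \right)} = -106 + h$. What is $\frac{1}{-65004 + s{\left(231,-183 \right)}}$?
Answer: $- \frac{1}{64879} \approx -1.5413 \cdot 10^{-5}$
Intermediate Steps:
$\frac{1}{-65004 + s{\left(231,-183 \right)}} = \frac{1}{-65004 + \left(-106 + 231\right)} = \frac{1}{-65004 + 125} = \frac{1}{-64879} = - \frac{1}{64879}$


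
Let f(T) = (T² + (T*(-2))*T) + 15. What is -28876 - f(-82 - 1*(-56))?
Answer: -28215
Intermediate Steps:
f(T) = 15 - T² (f(T) = (T² + (-2*T)*T) + 15 = (T² - 2*T²) + 15 = -T² + 15 = 15 - T²)
-28876 - f(-82 - 1*(-56)) = -28876 - (15 - (-82 - 1*(-56))²) = -28876 - (15 - (-82 + 56)²) = -28876 - (15 - 1*(-26)²) = -28876 - (15 - 1*676) = -28876 - (15 - 676) = -28876 - 1*(-661) = -28876 + 661 = -28215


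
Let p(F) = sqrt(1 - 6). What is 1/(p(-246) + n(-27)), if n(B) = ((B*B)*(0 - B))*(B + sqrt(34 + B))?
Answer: 1/(-531441 + 19683*sqrt(7) + I*sqrt(5)) ≈ -2.0861e-6 - 1.0e-11*I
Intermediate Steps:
p(F) = I*sqrt(5) (p(F) = sqrt(-5) = I*sqrt(5))
n(B) = -B**3*(B + sqrt(34 + B)) (n(B) = (B**2*(-B))*(B + sqrt(34 + B)) = (-B**3)*(B + sqrt(34 + B)) = -B**3*(B + sqrt(34 + B)))
1/(p(-246) + n(-27)) = 1/(I*sqrt(5) + (-27)**3*(-1*(-27) - sqrt(34 - 27))) = 1/(I*sqrt(5) - 19683*(27 - sqrt(7))) = 1/(I*sqrt(5) + (-531441 + 19683*sqrt(7))) = 1/(-531441 + 19683*sqrt(7) + I*sqrt(5))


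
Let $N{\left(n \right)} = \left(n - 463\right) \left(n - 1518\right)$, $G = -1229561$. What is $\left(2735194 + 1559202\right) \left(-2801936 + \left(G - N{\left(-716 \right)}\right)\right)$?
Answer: $-28623794093668$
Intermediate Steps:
$N{\left(n \right)} = \left(-1518 + n\right) \left(-463 + n\right)$ ($N{\left(n \right)} = \left(-463 + n\right) \left(-1518 + n\right) = \left(-1518 + n\right) \left(-463 + n\right)$)
$\left(2735194 + 1559202\right) \left(-2801936 + \left(G - N{\left(-716 \right)}\right)\right) = \left(2735194 + 1559202\right) \left(-2801936 - \left(2445051 + 1418396\right)\right) = 4294396 \left(-2801936 - 3863447\right) = 4294396 \left(-6665383\right) = -28623794093668$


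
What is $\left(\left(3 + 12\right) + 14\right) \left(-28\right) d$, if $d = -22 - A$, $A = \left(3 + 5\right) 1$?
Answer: $24360$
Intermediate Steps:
$A = 8$ ($A = 8 \cdot 1 = 8$)
$d = -30$ ($d = -22 - 8 = -30$)
$\left(\left(3 + 12\right) + 14\right) \left(-28\right) d = \left(\left(3 + 12\right) + 14\right) \left(-28\right) \left(-30\right) = \left(15 + 14\right) \left(-28\right) \left(-30\right) = 29 \left(-28\right) \left(-30\right) = \left(-812\right) \left(-30\right) = 24360$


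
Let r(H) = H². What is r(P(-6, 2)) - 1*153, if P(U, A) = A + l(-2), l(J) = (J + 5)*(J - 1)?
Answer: -104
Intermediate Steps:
l(J) = (-1 + J)*(5 + J) (l(J) = (5 + J)*(-1 + J) = (-1 + J)*(5 + J))
P(U, A) = -9 + A (P(U, A) = A + (-5 + (-2)² + 4*(-2)) = A + (-5 + 4 - 8) = A - 9 = -9 + A)
r(P(-6, 2)) - 1*153 = (-9 + 2)² - 1*153 = (-7)² - 153 = 49 - 153 = -104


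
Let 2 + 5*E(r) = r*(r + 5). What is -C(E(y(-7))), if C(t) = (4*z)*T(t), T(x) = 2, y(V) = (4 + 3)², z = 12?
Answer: -96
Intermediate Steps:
y(V) = 49 (y(V) = 7² = 49)
E(r) = -⅖ + r*(5 + r)/5 (E(r) = -⅖ + (r*(r + 5))/5 = -⅖ + (r*(5 + r))/5 = -⅖ + r*(5 + r)/5)
C(t) = 96 (C(t) = (4*12)*2 = 48*2 = 96)
-C(E(y(-7))) = -1*96 = -96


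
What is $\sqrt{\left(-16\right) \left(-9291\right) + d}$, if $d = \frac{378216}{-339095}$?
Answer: $\frac{2 \sqrt{4273286049856470}}{339095} \approx 385.56$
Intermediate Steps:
$d = - \frac{378216}{339095}$ ($d = 378216 \left(- \frac{1}{339095}\right) = - \frac{378216}{339095} \approx -1.1154$)
$\sqrt{\left(-16\right) \left(-9291\right) + d} = \sqrt{\left(-16\right) \left(-9291\right) - \frac{378216}{339095}} = \sqrt{148656 - \frac{378216}{339095}} = \sqrt{\frac{50408128104}{339095}} = \frac{2 \sqrt{4273286049856470}}{339095}$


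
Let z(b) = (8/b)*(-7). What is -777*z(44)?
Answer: 10878/11 ≈ 988.91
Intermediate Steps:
z(b) = -56/b
-777*z(44) = -(-43512)/44 = -777*(-14/11) = 10878/11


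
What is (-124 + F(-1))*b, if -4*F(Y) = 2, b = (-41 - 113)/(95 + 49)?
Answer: 6391/48 ≈ 133.15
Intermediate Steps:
b = -77/72 (b = -154/144 = -154*1/144 = -77/72 ≈ -1.0694)
F(Y) = -1/2 (F(Y) = -1/4*2 = -1/2)
(-124 + F(-1))*b = (-124 - 1/2)*(-77/72) = -249/2*(-77/72) = 6391/48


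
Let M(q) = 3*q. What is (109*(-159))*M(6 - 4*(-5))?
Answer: -1351818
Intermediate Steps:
(109*(-159))*M(6 - 4*(-5)) = (109*(-159))*(3*(6 - 4*(-5))) = -51993*(6 + 20) = -51993*26 = -17331*78 = -1351818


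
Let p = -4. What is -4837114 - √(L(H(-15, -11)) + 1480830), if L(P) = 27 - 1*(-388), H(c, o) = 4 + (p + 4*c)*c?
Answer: -4837114 - √1481245 ≈ -4.8383e+6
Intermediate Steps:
H(c, o) = 4 + c*(-4 + 4*c) (H(c, o) = 4 + (-4 + 4*c)*c = 4 + c*(-4 + 4*c))
L(P) = 415 (L(P) = 27 + 388 = 415)
-4837114 - √(L(H(-15, -11)) + 1480830) = -4837114 - √(415 + 1480830) = -4837114 - √1481245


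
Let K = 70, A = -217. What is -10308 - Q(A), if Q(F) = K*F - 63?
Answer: 4945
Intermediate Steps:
Q(F) = -63 + 70*F (Q(F) = 70*F - 63 = -63 + 70*F)
-10308 - Q(A) = -10308 - (-63 + 70*(-217)) = -10308 - (-63 - 15190) = -10308 - 1*(-15253) = -10308 + 15253 = 4945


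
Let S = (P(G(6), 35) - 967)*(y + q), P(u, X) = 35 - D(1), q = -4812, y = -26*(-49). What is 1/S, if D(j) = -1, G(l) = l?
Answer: 1/3293878 ≈ 3.0359e-7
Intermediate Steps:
y = 1274
P(u, X) = 36 (P(u, X) = 35 - 1*(-1) = 35 + 1 = 36)
S = 3293878 (S = (36 - 967)*(1274 - 4812) = -931*(-3538) = 3293878)
1/S = 1/3293878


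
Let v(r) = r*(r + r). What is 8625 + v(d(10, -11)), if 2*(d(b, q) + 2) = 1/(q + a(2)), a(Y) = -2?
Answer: 2918059/338 ≈ 8633.3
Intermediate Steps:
d(b, q) = -2 + 1/(2*(-2 + q)) (d(b, q) = -2 + 1/(2*(q - 2)) = -2 + 1/(2*(-2 + q)))
v(r) = 2*r² (v(r) = r*(2*r) = 2*r²)
8625 + v(d(10, -11)) = 8625 + 2*((9 - 4*(-11))/(2*(-2 - 11)))² = 8625 + 2*((½)*(9 + 44)/(-13))² = 8625 + 2*((½)*(-1/13)*53)² = 8625 + 2*(-53/26)² = 8625 + 2*(2809/676) = 8625 + 2809/338 = 2918059/338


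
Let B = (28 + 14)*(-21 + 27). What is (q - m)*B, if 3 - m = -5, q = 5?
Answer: -756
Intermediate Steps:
m = 8 (m = 3 - 1*(-5) = 3 + 5 = 8)
B = 252 (B = 42*6 = 252)
(q - m)*B = (5 - 1*8)*252 = (5 - 8)*252 = -3*252 = -756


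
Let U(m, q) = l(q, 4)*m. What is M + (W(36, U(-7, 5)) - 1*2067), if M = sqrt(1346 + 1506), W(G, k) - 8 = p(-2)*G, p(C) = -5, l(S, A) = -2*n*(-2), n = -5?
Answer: -2239 + 2*sqrt(713) ≈ -2185.6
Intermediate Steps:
l(S, A) = -20 (l(S, A) = -2*(-5)*(-2) = 10*(-2) = -20)
U(m, q) = -20*m
W(G, k) = 8 - 5*G
M = 2*sqrt(713) (M = sqrt(2852) = 2*sqrt(713) ≈ 53.404)
M + (W(36, U(-7, 5)) - 1*2067) = 2*sqrt(713) + ((8 - 5*36) - 1*2067) = 2*sqrt(713) + ((8 - 180) - 2067) = 2*sqrt(713) + (-172 - 2067) = 2*sqrt(713) - 2239 = -2239 + 2*sqrt(713)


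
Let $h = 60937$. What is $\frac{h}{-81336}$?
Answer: $- \frac{60937}{81336} \approx -0.7492$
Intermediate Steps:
$\frac{h}{-81336} = \frac{60937}{-81336} = 60937 \left(- \frac{1}{81336}\right) = - \frac{60937}{81336}$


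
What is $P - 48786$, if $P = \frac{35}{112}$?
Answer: $- \frac{780571}{16} \approx -48786.0$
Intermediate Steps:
$P = \frac{5}{16}$ ($P = 35 \cdot \frac{1}{112} = \frac{5}{16} \approx 0.3125$)
$P - 48786 = \frac{5}{16} - 48786 = - \frac{780571}{16}$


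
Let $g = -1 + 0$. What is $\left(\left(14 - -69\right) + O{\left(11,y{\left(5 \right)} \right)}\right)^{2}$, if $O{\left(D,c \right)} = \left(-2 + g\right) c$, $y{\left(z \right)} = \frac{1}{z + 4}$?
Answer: $\frac{61504}{9} \approx 6833.8$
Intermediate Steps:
$g = -1$
$y{\left(z \right)} = \frac{1}{4 + z}$
$O{\left(D,c \right)} = - 3 c$ ($O{\left(D,c \right)} = \left(-2 - 1\right) c = - 3 c$)
$\left(\left(14 - -69\right) + O{\left(11,y{\left(5 \right)} \right)}\right)^{2} = \left(\left(14 - -69\right) - \frac{3}{4 + 5}\right)^{2} = \left(\left(14 + 69\right) - \frac{3}{9}\right)^{2} = \left(83 - \frac{1}{3}\right)^{2} = \left(\frac{248}{3}\right)^{2} = \frac{61504}{9}$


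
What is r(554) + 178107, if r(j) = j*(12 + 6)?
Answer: 188079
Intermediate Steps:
r(j) = 18*j (r(j) = j*18 = 18*j)
r(554) + 178107 = 18*554 + 178107 = 9972 + 178107 = 188079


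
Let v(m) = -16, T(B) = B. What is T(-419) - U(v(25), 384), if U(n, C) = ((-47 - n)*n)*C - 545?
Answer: -190338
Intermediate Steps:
U(n, C) = -545 + C*n*(-47 - n) (U(n, C) = (n*(-47 - n))*C - 545 = C*n*(-47 - n) - 545 = -545 + C*n*(-47 - n))
T(-419) - U(v(25), 384) = -419 - (-545 - 1*384*(-16)² - 47*384*(-16)) = -419 - (-545 - 1*384*256 + 288768) = -419 - (-545 - 98304 + 288768) = -419 - 1*189919 = -419 - 189919 = -190338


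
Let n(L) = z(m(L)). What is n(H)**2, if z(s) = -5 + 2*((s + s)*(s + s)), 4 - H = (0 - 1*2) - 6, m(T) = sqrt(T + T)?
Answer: 34969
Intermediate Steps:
m(T) = sqrt(2)*sqrt(T) (m(T) = sqrt(2*T) = sqrt(2)*sqrt(T))
H = 12 (H = 4 - ((0 - 1*2) - 6) = 4 - ((0 - 2) - 6) = 4 - (-2 - 6) = 4 - 1*(-8) = 4 + 8 = 12)
z(s) = -5 + 8*s**2 (z(s) = -5 + 2*((2*s)*(2*s)) = -5 + 2*(4*s**2) = -5 + 8*s**2)
n(L) = -5 + 16*L (n(L) = -5 + 8*(sqrt(2)*sqrt(L))**2 = -5 + 8*(2*L) = -5 + 16*L)
n(H)**2 = (-5 + 16*12)**2 = (-5 + 192)**2 = 187**2 = 34969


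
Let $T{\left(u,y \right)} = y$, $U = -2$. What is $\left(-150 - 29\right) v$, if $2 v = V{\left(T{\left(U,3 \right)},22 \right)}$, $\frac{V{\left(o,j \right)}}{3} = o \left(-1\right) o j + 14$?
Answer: $49404$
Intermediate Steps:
$V{\left(o,j \right)} = 42 - 3 j o^{2}$ ($V{\left(o,j \right)} = 3 \left(o \left(-1\right) o j + 14\right) = 3 \left(- o o j + 14\right) = 3 \left(- o^{2} j + 14\right) = 3 \left(- j o^{2} + 14\right) = 3 \left(14 - j o^{2}\right) = 42 - 3 j o^{2}$)
$v = -276$ ($v = \frac{42 - 66 \cdot 3^{2}}{2} = \frac{42 - 66 \cdot 9}{2} = \frac{42 - 594}{2} = \frac{1}{2} \left(-552\right) = -276$)
$\left(-150 - 29\right) v = \left(-150 - 29\right) \left(-276\right) = \left(-179\right) \left(-276\right) = 49404$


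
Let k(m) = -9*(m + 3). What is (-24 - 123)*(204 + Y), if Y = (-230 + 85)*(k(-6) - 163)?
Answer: -2928828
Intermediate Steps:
k(m) = -27 - 9*m (k(m) = -9*(3 + m) = -27 - 9*m)
Y = 19720 (Y = (-230 + 85)*((-27 - 9*(-6)) - 163) = -145*((-27 + 54) - 163) = -145*(27 - 163) = -145*(-136) = 19720)
(-24 - 123)*(204 + Y) = (-24 - 123)*(204 + 19720) = -147*19924 = -2928828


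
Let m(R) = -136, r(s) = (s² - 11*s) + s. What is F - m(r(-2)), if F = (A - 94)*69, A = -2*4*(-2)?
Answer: -5246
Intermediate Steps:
A = 16 (A = -8*(-2) = 16)
r(s) = s² - 10*s
F = -5382 (F = (16 - 94)*69 = -78*69 = -5382)
F - m(r(-2)) = -5382 - 1*(-136) = -5382 + 136 = -5246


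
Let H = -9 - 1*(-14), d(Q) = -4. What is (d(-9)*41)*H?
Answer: -820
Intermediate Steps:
H = 5 (H = -9 + 14 = 5)
(d(-9)*41)*H = -4*41*5 = -164*5 = -820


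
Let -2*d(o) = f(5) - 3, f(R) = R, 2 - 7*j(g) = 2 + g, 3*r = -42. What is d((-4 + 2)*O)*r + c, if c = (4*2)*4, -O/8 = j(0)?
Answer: 46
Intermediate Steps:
r = -14 (r = (⅓)*(-42) = -14)
j(g) = -g/7 (j(g) = 2/7 - (2 + g)/7 = 2/7 + (-2/7 - g/7) = -g/7)
O = 0 (O = -(-8)*0/7 = -8*0 = 0)
c = 32 (c = 8*4 = 32)
d(o) = -1 (d(o) = -(5 - 3)/2 = -½*2 = -1)
d((-4 + 2)*O)*r + c = -1*(-14) + 32 = 14 + 32 = 46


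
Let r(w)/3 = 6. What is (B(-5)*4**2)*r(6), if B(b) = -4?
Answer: -1152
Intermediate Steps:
r(w) = 18 (r(w) = 3*6 = 18)
(B(-5)*4**2)*r(6) = -4*4**2*18 = -4*16*18 = -64*18 = -1152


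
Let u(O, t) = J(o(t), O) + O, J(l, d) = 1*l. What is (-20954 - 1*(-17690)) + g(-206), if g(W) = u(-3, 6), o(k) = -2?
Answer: -3269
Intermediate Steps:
J(l, d) = l
u(O, t) = -2 + O
g(W) = -5 (g(W) = -2 - 3 = -5)
(-20954 - 1*(-17690)) + g(-206) = (-20954 - 1*(-17690)) - 5 = (-20954 + 17690) - 5 = -3264 - 5 = -3269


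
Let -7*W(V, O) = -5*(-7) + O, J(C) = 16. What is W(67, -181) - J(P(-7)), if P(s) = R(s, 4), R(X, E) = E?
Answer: 34/7 ≈ 4.8571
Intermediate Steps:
P(s) = 4
W(V, O) = -5 - O/7 (W(V, O) = -(-5*(-7) + O)/7 = -(35 + O)/7 = -5 - O/7)
W(67, -181) - J(P(-7)) = (-5 - ⅐*(-181)) - 1*16 = (-5 + 181/7) - 16 = 146/7 - 16 = 34/7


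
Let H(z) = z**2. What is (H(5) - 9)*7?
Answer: 112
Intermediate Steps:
(H(5) - 9)*7 = (5**2 - 9)*7 = (25 - 9)*7 = 16*7 = 112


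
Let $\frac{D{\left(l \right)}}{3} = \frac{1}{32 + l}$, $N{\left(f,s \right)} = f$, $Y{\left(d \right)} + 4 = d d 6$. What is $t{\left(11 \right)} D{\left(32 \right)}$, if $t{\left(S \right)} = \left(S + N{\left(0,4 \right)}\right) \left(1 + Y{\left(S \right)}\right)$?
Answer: $\frac{23859}{64} \approx 372.8$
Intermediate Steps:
$Y{\left(d \right)} = -4 + 6 d^{2}$ ($Y{\left(d \right)} = -4 + d d 6 = -4 + d^{2} \cdot 6 = -4 + 6 d^{2}$)
$D{\left(l \right)} = \frac{3}{32 + l}$
$t{\left(S \right)} = S \left(-3 + 6 S^{2}\right)$ ($t{\left(S \right)} = \left(S + 0\right) \left(1 + \left(-4 + 6 S^{2}\right)\right) = S \left(-3 + 6 S^{2}\right)$)
$t{\left(11 \right)} D{\left(32 \right)} = \left(\left(-3\right) 11 + 6 \cdot 11^{3}\right) \frac{3}{32 + 32} = \left(-33 + 6 \cdot 1331\right) \frac{3}{64} = \left(-33 + 7986\right) 3 \cdot \frac{1}{64} = 7953 \cdot \frac{3}{64} = \frac{23859}{64}$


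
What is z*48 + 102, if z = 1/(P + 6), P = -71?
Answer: 6582/65 ≈ 101.26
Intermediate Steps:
z = -1/65 (z = 1/(-71 + 6) = 1/(-65) = -1/65 ≈ -0.015385)
z*48 + 102 = -1/65*48 + 102 = -48/65 + 102 = 6582/65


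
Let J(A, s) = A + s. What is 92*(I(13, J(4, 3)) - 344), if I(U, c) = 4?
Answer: -31280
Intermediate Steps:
92*(I(13, J(4, 3)) - 344) = 92*(4 - 344) = 92*(-340) = -31280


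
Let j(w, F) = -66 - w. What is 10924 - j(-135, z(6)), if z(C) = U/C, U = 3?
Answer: 10855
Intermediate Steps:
z(C) = 3/C
10924 - j(-135, z(6)) = 10924 - (-66 - 1*(-135)) = 10924 - (-66 + 135) = 10924 - 1*69 = 10924 - 69 = 10855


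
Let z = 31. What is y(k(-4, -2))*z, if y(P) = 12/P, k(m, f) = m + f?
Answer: -62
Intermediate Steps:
k(m, f) = f + m
y(k(-4, -2))*z = (12/(-2 - 4))*31 = (12/(-6))*31 = (12*(-⅙))*31 = -2*31 = -62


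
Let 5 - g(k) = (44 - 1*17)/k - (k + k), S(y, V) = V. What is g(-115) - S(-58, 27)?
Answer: -28953/115 ≈ -251.77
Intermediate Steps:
g(k) = 5 - 27/k + 2*k (g(k) = 5 - ((44 - 1*17)/k - (k + k)) = 5 - ((44 - 17)/k - 2*k) = 5 - (27/k - 2*k) = 5 - (-2*k + 27/k) = 5 + (-27/k + 2*k) = 5 - 27/k + 2*k)
g(-115) - S(-58, 27) = (5 - 27/(-115) + 2*(-115)) - 1*27 = (5 - 27*(-1/115) - 230) - 27 = (5 + 27/115 - 230) - 27 = -25848/115 - 27 = -28953/115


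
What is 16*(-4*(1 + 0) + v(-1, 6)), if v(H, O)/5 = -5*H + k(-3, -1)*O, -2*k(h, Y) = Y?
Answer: 576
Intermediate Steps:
k(h, Y) = -Y/2
v(H, O) = -25*H + 5*O/2 (v(H, O) = 5*(-5*H + (-½*(-1))*O) = 5*(-5*H + O/2) = 5*(O/2 - 5*H) = -25*H + 5*O/2)
16*(-4*(1 + 0) + v(-1, 6)) = 16*(-4*(1 + 0) + (-25*(-1) + (5/2)*6)) = 16*(-4*1 + (25 + 15)) = 16*(-4 + 40) = 16*36 = 576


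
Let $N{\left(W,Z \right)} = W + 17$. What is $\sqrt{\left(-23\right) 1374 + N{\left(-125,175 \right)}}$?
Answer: $i \sqrt{31710} \approx 178.07 i$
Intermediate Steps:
$N{\left(W,Z \right)} = 17 + W$
$\sqrt{\left(-23\right) 1374 + N{\left(-125,175 \right)}} = \sqrt{\left(-23\right) 1374 + \left(17 - 125\right)} = \sqrt{-31602 - 108} = \sqrt{-31710} = i \sqrt{31710}$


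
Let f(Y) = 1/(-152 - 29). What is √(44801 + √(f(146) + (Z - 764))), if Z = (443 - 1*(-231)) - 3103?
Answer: √(1467725561 + 181*I*√104606054)/181 ≈ 211.66 + 0.13348*I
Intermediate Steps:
Z = -2429 (Z = (443 + 231) - 3103 = 674 - 3103 = -2429)
f(Y) = -1/181 (f(Y) = 1/(-181) = -1/181)
√(44801 + √(f(146) + (Z - 764))) = √(44801 + √(-1/181 + (-2429 - 764))) = √(44801 + √(-1/181 - 3193)) = √(44801 + √(-577934/181)) = √(44801 + I*√104606054/181)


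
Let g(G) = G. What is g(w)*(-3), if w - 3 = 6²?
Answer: -117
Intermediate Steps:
w = 39 (w = 3 + 6² = 3 + 36 = 39)
g(w)*(-3) = 39*(-3) = -117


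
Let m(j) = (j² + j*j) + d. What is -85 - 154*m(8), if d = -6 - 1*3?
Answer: -18411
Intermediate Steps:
d = -9 (d = -6 - 3 = -9)
m(j) = -9 + 2*j² (m(j) = (j² + j*j) - 9 = (j² + j²) - 9 = 2*j² - 9 = -9 + 2*j²)
-85 - 154*m(8) = -85 - 154*(-9 + 2*8²) = -85 - 154*(-9 + 2*64) = -85 - 154*(-9 + 128) = -85 - 154*119 = -85 - 18326 = -18411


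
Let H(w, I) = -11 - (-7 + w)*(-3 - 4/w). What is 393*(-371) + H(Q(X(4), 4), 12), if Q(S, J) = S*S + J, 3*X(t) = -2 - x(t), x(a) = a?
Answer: -291621/2 ≈ -1.4581e+5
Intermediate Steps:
X(t) = -⅔ - t/3 (X(t) = (-2 - t)/3 = -⅔ - t/3)
Q(S, J) = J + S² (Q(S, J) = S² + J = J + S²)
H(w, I) = -11 - (-7 + w)*(-3 - 4/w)
393*(-371) + H(Q(X(4), 4), 12) = 393*(-371) + (-28 - 28/(4 + (-⅔ - ⅓*4)²) + 3*(4 + (-⅔ - ⅓*4)²)) = -145803 + (-28 - 28/(4 + (-⅔ - 4/3)²) + 3*(4 + (-⅔ - 4/3)²)) = -145803 + (-28 - 28/(4 + (-2)²) + 3*(4 + (-2)²)) = -145803 + (-28 - 28/(4 + 4) + 3*(4 + 4)) = -145803 + (-28 - 28/8 + 3*8) = -145803 + (-28 - 28*⅛ + 24) = -145803 + (-28 - 7/2 + 24) = -145803 - 15/2 = -291621/2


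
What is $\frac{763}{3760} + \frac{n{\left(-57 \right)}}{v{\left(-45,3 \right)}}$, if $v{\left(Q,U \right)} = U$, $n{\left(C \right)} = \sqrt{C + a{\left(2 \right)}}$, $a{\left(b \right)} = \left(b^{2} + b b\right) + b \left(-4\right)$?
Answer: $\frac{763}{3760} + \frac{i \sqrt{57}}{3} \approx 0.20293 + 2.5166 i$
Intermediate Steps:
$a{\left(b \right)} = - 4 b + 2 b^{2}$ ($a{\left(b \right)} = \left(b^{2} + b^{2}\right) - 4 b = 2 b^{2} - 4 b = - 4 b + 2 b^{2}$)
$n{\left(C \right)} = \sqrt{C}$ ($n{\left(C \right)} = \sqrt{C + 2 \cdot 2 \left(-2 + 2\right)} = \sqrt{C + 2 \cdot 2 \cdot 0} = \sqrt{C + 0} = \sqrt{C}$)
$\frac{763}{3760} + \frac{n{\left(-57 \right)}}{v{\left(-45,3 \right)}} = \frac{763}{3760} + \frac{\sqrt{-57}}{3} = 763 \cdot \frac{1}{3760} + i \sqrt{57} \cdot \frac{1}{3} = \frac{763}{3760} + \frac{i \sqrt{57}}{3}$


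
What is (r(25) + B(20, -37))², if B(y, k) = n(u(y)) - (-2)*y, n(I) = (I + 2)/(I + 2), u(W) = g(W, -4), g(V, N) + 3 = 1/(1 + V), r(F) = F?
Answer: 4356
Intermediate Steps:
g(V, N) = -3 + 1/(1 + V)
u(W) = (-2 - 3*W)/(1 + W)
n(I) = 1 (n(I) = (2 + I)/(2 + I) = 1)
B(y, k) = 1 + 2*y (B(y, k) = 1 - (-2)*y = 1 + 2*y)
(r(25) + B(20, -37))² = (25 + (1 + 2*20))² = (25 + (1 + 40))² = (25 + 41)² = 66² = 4356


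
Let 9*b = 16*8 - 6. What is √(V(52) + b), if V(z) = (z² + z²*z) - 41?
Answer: √1289561/3 ≈ 378.53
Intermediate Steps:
b = 122/9 (b = (16*8 - 6)/9 = (128 - 6)/9 = (⅑)*122 = 122/9 ≈ 13.556)
V(z) = -41 + z² + z³ (V(z) = (z² + z³) - 41 = -41 + z² + z³)
√(V(52) + b) = √((-41 + 52² + 52³) + 122/9) = √((-41 + 2704 + 140608) + 122/9) = √(143271 + 122/9) = √(1289561/9) = √1289561/3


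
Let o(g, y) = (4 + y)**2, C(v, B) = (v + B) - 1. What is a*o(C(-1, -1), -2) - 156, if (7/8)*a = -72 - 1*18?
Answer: -3972/7 ≈ -567.43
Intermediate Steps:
C(v, B) = -1 + B + v (C(v, B) = (B + v) - 1 = -1 + B + v)
a = -720/7 (a = 8*(-72 - 1*18)/7 = 8*(-72 - 18)/7 = (8/7)*(-90) = -720/7 ≈ -102.86)
a*o(C(-1, -1), -2) - 156 = -720*(4 - 2)**2/7 - 156 = -720/7*2**2 - 156 = -720/7*4 - 156 = -2880/7 - 156 = -3972/7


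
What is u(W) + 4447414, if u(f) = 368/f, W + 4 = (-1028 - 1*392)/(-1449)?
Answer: 2432668804/547 ≈ 4.4473e+6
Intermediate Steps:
W = -4376/1449 (W = -4 + (-1028 - 1*392)/(-1449) = -4 + (-1028 - 392)*(-1/1449) = -4 - 1420*(-1/1449) = -4 + 1420/1449 = -4376/1449 ≈ -3.0200)
u(W) + 4447414 = 368/(-4376/1449) + 4447414 = 368*(-1449/4376) + 4447414 = -66654/547 + 4447414 = 2432668804/547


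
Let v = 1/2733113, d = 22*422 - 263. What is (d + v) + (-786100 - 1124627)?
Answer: -5197577390777/2733113 ≈ -1.9017e+6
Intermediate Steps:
d = 9021 (d = 9284 - 263 = 9021)
v = 1/2733113 ≈ 3.6588e-7
(d + v) + (-786100 - 1124627) = (9021 + 1/2733113) + (-786100 - 1124627) = 24655412374/2733113 - 1910727 = -5197577390777/2733113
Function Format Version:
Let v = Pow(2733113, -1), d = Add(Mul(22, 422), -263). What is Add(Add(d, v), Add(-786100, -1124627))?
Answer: Rational(-5197577390777, 2733113) ≈ -1.9017e+6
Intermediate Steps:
d = 9021 (d = Add(9284, -263) = 9021)
v = Rational(1, 2733113) ≈ 3.6588e-7
Add(Add(d, v), Add(-786100, -1124627)) = Add(Add(9021, Rational(1, 2733113)), Add(-786100, -1124627)) = Add(Rational(24655412374, 2733113), -1910727) = Rational(-5197577390777, 2733113)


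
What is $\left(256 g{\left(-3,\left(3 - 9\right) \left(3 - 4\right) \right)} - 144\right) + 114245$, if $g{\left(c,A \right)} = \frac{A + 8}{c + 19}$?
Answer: $114325$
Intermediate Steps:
$g{\left(c,A \right)} = \frac{8 + A}{19 + c}$
$\left(256 g{\left(-3,\left(3 - 9\right) \left(3 - 4\right) \right)} - 144\right) + 114245 = \left(256 \frac{8 + \left(3 - 9\right) \left(3 - 4\right)}{19 - 3} - 144\right) + 114245 = \left(256 \frac{8 - -6}{16} - 144\right) + 114245 = \left(256 \frac{8 + 6}{16} - 144\right) + 114245 = \left(256 \cdot \frac{1}{16} \cdot 14 - 144\right) + 114245 = \left(256 \cdot \frac{7}{8} - 144\right) + 114245 = \left(224 - 144\right) + 114245 = 80 + 114245 = 114325$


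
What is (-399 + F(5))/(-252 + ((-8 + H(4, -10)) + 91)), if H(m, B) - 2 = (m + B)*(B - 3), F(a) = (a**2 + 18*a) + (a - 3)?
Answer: 282/89 ≈ 3.1685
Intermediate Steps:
F(a) = -3 + a**2 + 19*a (F(a) = (a**2 + 18*a) + (-3 + a) = -3 + a**2 + 19*a)
H(m, B) = 2 + (-3 + B)*(B + m) (H(m, B) = 2 + (m + B)*(B - 3) = 2 + (B + m)*(-3 + B) = 2 + (-3 + B)*(B + m))
(-399 + F(5))/(-252 + ((-8 + H(4, -10)) + 91)) = (-399 + (-3 + 5**2 + 19*5))/(-252 + ((-8 + (2 + (-10)**2 - 3*(-10) - 3*4 - 10*4)) + 91)) = (-399 + (-3 + 25 + 95))/(-252 + ((-8 + (2 + 100 + 30 - 12 - 40)) + 91)) = (-399 + 117)/(-252 + ((-8 + 80) + 91)) = -282/(-252 + (72 + 91)) = -282/(-252 + 163) = -282/(-89) = -282*(-1/89) = 282/89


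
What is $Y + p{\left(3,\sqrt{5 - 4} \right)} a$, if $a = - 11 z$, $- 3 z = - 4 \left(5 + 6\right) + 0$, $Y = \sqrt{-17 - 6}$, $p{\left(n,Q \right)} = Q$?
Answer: $- \frac{484}{3} + i \sqrt{23} \approx -161.33 + 4.7958 i$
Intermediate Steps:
$Y = i \sqrt{23}$ ($Y = \sqrt{-23} = i \sqrt{23} \approx 4.7958 i$)
$z = \frac{44}{3}$ ($z = - \frac{- 4 \left(5 + 6\right) + 0}{3} = - \frac{\left(-4\right) 11 + 0}{3} = - \frac{-44 + 0}{3} = \left(- \frac{1}{3}\right) \left(-44\right) = \frac{44}{3} \approx 14.667$)
$a = - \frac{484}{3}$ ($a = \left(-11\right) \frac{44}{3} = - \frac{484}{3} \approx -161.33$)
$Y + p{\left(3,\sqrt{5 - 4} \right)} a = i \sqrt{23} + \sqrt{5 - 4} \left(- \frac{484}{3}\right) = i \sqrt{23} + \sqrt{1} \left(- \frac{484}{3}\right) = i \sqrt{23} + 1 \left(- \frac{484}{3}\right) = i \sqrt{23} - \frac{484}{3} = - \frac{484}{3} + i \sqrt{23}$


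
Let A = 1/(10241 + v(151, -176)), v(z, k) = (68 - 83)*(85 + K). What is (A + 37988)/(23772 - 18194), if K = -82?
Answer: 387325649/56873288 ≈ 6.8103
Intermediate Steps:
v(z, k) = -45 (v(z, k) = (68 - 83)*(85 - 82) = -15*3 = -45)
A = 1/10196 (A = 1/(10241 - 45) = 1/10196 ≈ 9.8078e-5)
(A + 37988)/(23772 - 18194) = (1/10196 + 37988)/(23772 - 18194) = (387325649/10196)/5578 = (387325649/10196)*(1/5578) = 387325649/56873288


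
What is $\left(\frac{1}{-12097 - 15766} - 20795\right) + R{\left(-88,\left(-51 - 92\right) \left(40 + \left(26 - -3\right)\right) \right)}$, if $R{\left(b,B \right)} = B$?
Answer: $- \frac{854335307}{27863} \approx -30662.0$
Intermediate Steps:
$\left(\frac{1}{-12097 - 15766} - 20795\right) + R{\left(-88,\left(-51 - 92\right) \left(40 + \left(26 - -3\right)\right) \right)} = \left(\frac{1}{-12097 - 15766} - 20795\right) + \left(-51 - 92\right) \left(40 + \left(26 - -3\right)\right) = \left(\frac{1}{-27863} - 20795\right) - 143 \left(40 + \left(26 + 3\right)\right) = \left(- \frac{1}{27863} - 20795\right) - 143 \left(40 + 29\right) = - \frac{579411086}{27863} - 9867 = - \frac{854335307}{27863}$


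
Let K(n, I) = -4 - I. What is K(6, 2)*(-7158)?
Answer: 42948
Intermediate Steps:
K(6, 2)*(-7158) = (-4 - 1*2)*(-7158) = (-4 - 2)*(-7158) = -6*(-7158) = 42948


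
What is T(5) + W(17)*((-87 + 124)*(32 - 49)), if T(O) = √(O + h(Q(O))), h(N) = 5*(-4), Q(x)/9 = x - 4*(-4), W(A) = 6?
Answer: -3774 + I*√15 ≈ -3774.0 + 3.873*I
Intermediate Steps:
Q(x) = 144 + 9*x (Q(x) = 9*(x - 4*(-4)) = 9*(x + 16) = 9*(16 + x) = 144 + 9*x)
h(N) = -20
T(O) = √(-20 + O) (T(O) = √(O - 20) = √(-20 + O))
T(5) + W(17)*((-87 + 124)*(32 - 49)) = √(-20 + 5) + 6*((-87 + 124)*(32 - 49)) = √(-15) + 6*(37*(-17)) = I*√15 + 6*(-629) = I*√15 - 3774 = -3774 + I*√15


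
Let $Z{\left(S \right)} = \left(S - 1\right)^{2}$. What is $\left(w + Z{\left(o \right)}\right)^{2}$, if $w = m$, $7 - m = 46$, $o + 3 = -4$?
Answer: $625$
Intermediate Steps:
$o = -7$ ($o = -3 - 4 = -7$)
$m = -39$ ($m = 7 - 46 = -39$)
$Z{\left(S \right)} = \left(-1 + S\right)^{2}$
$w = -39$
$\left(w + Z{\left(o \right)}\right)^{2} = \left(-39 + \left(-1 - 7\right)^{2}\right)^{2} = \left(-39 + \left(-8\right)^{2}\right)^{2} = \left(-39 + 64\right)^{2} = 25^{2} = 625$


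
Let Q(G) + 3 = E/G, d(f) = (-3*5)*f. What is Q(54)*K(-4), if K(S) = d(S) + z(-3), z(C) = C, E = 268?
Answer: 1007/9 ≈ 111.89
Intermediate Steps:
d(f) = -15*f
K(S) = -3 - 15*S (K(S) = -15*S - 3 = -3 - 15*S)
Q(G) = -3 + 268/G
Q(54)*K(-4) = (-3 + 268/54)*(-3 - 15*(-4)) = (-3 + 268*(1/54))*(-3 + 60) = (-3 + 134/27)*57 = (53/27)*57 = 1007/9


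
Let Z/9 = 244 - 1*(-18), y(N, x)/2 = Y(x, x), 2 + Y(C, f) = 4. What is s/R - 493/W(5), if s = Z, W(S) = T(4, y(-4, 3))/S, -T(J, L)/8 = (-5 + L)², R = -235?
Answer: 560411/1880 ≈ 298.09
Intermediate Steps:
Y(C, f) = 2 (Y(C, f) = -2 + 4 = 2)
y(N, x) = 4 (y(N, x) = 2*2 = 4)
T(J, L) = -8*(-5 + L)²
W(S) = -8/S (W(S) = (-8*(-5 + 4)²)/S = (-8*(-1)²)/S = (-8*1)/S = -8/S)
Z = 2358 (Z = 9*(244 - 1*(-18)) = 9*(244 + 18) = 9*262 = 2358)
s = 2358
s/R - 493/W(5) = 2358/(-235) - 493/((-8/5)) = 2358*(-1/235) - 493/((-8*⅕)) = -2358/235 - 493/(-8/5) = -2358/235 - 493*(-5/8) = -2358/235 + 2465/8 = 560411/1880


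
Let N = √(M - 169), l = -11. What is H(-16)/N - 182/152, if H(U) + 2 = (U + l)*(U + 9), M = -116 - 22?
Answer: -91/76 - 187*I*√307/307 ≈ -1.1974 - 10.673*I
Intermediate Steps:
M = -138
H(U) = -2 + (-11 + U)*(9 + U) (H(U) = -2 + (U - 11)*(U + 9) = -2 + (-11 + U)*(9 + U))
N = I*√307 (N = √(-138 - 169) = √(-307) = I*√307 ≈ 17.521*I)
H(-16)/N - 182/152 = (-101 + (-16)² - 2*(-16))/((I*√307)) - 182/152 = (-101 + 256 + 32)*(-I*√307/307) - 182*1/152 = 187*(-I*√307/307) - 91/76 = -187*I*√307/307 - 91/76 = -91/76 - 187*I*√307/307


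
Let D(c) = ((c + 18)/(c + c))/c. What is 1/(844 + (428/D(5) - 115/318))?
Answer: 7314/12975571 ≈ 0.00056367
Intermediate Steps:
D(c) = (18 + c)/(2*c²) (D(c) = ((18 + c)/((2*c)))/c = ((18 + c)*(1/(2*c)))/c = ((18 + c)/(2*c))/c = (18 + c)/(2*c²))
1/(844 + (428/D(5) - 115/318)) = 1/(844 + (428/(((½)*(18 + 5)/5²)) - 115/318)) = 1/(844 + (428/(((½)*(1/25)*23)) - 115*1/318)) = 1/(844 + (428/(23/50) - 115/318)) = 1/(844 + (428*(50/23) - 115/318)) = 1/(844 + (21400/23 - 115/318)) = 1/(844 + 6802555/7314) = 1/(12975571/7314) = 7314/12975571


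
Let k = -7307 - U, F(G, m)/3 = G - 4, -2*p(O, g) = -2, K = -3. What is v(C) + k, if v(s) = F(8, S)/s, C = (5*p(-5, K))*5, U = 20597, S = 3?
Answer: -697588/25 ≈ -27904.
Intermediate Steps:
p(O, g) = 1 (p(O, g) = -½*(-2) = 1)
F(G, m) = -12 + 3*G (F(G, m) = 3*(G - 4) = 3*(-4 + G) = -12 + 3*G)
C = 25 (C = (5*1)*5 = 5*5 = 25)
v(s) = 12/s (v(s) = (-12 + 3*8)/s = (-12 + 24)/s = 12/s)
k = -27904 (k = -7307 - 1*20597 = -7307 - 20597 = -27904)
v(C) + k = 12/25 - 27904 = -697588/25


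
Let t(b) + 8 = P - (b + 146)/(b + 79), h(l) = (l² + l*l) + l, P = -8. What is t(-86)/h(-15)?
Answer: -52/3045 ≈ -0.017077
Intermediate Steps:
h(l) = l + 2*l² (h(l) = (l² + l²) + l = 2*l² + l = l + 2*l²)
t(b) = -16 - (146 + b)/(79 + b) (t(b) = -8 + (-8 - (b + 146)/(b + 79)) = -8 + (-8 - (146 + b)/(79 + b)) = -16 - (146 + b)/(79 + b))
t(-86)/h(-15) = ((-1410 - 17*(-86))/(79 - 86))/((-15*(1 + 2*(-15)))) = ((-1410 + 1462)/(-7))/((-15*(1 - 30))) = (-⅐*52)/((-15*(-29))) = -52/7/435 = -52/7*1/435 = -52/3045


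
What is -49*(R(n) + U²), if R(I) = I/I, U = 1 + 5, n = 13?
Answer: -1813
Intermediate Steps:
U = 6
R(I) = 1
-49*(R(n) + U²) = -49*(1 + 6²) = -49*(1 + 36) = -49*37 = -1813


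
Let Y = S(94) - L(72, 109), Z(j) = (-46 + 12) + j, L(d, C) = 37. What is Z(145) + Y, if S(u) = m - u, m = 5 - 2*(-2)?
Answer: -11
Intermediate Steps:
m = 9 (m = 5 + 4 = 9)
S(u) = 9 - u
Z(j) = -34 + j
Y = -122 (Y = (9 - 1*94) - 1*37 = (9 - 94) - 37 = -85 - 37 = -122)
Z(145) + Y = (-34 + 145) - 122 = 111 - 122 = -11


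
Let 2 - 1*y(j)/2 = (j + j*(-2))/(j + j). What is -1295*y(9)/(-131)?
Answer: 6475/131 ≈ 49.427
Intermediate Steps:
y(j) = 5 (y(j) = 4 - 2*(j + j*(-2))/(j + j) = 4 - 2*(j - 2*j)/(2*j) = 4 - 2*(-j)*1/(2*j) = 4 - 2*(-1/2) = 4 + 1 = 5)
-1295*y(9)/(-131) = -6475/(-131) = -6475*(-1)/131 = -1295*(-5/131) = 6475/131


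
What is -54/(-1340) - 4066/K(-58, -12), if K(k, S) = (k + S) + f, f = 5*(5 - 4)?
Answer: 109039/1742 ≈ 62.594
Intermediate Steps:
f = 5 (f = 5*1 = 5)
K(k, S) = 5 + S + k (K(k, S) = (k + S) + 5 = (S + k) + 5 = 5 + S + k)
-54/(-1340) - 4066/K(-58, -12) = -54/(-1340) - 4066/(5 - 12 - 58) = -54*(-1/1340) - 4066/(-65) = 27/670 - 4066*(-1/65) = 27/670 + 4066/65 = 109039/1742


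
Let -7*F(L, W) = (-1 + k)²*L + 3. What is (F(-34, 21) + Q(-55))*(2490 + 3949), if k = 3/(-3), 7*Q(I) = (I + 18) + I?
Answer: 263999/7 ≈ 37714.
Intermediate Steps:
Q(I) = 18/7 + 2*I/7 (Q(I) = ((I + 18) + I)/7 = ((18 + I) + I)/7 = (18 + 2*I)/7 = 18/7 + 2*I/7)
k = -1 (k = 3*(-⅓) = -1)
F(L, W) = -3/7 - 4*L/7 (F(L, W) = -((-1 - 1)²*L + 3)/7 = -((-2)²*L + 3)/7 = -(4*L + 3)/7 = -(3 + 4*L)/7 = -3/7 - 4*L/7)
(F(-34, 21) + Q(-55))*(2490 + 3949) = ((-3/7 - 4/7*(-34)) + (18/7 + (2/7)*(-55)))*(2490 + 3949) = ((-3/7 + 136/7) + (18/7 - 110/7))*6439 = (19 - 92/7)*6439 = (41/7)*6439 = 263999/7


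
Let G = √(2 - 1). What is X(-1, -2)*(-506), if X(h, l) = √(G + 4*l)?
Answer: -506*I*√7 ≈ -1338.8*I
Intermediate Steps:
G = 1 (G = √1 = 1)
X(h, l) = √(1 + 4*l)
X(-1, -2)*(-506) = √(1 + 4*(-2))*(-506) = √(1 - 8)*(-506) = √(-7)*(-506) = (I*√7)*(-506) = -506*I*√7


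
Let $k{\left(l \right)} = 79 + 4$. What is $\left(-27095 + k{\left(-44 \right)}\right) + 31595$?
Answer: $4583$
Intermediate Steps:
$k{\left(l \right)} = 83$
$\left(-27095 + k{\left(-44 \right)}\right) + 31595 = \left(-27095 + 83\right) + 31595 = -27012 + 31595 = 4583$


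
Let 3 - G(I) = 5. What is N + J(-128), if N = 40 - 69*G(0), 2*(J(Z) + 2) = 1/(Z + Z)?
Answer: 90111/512 ≈ 176.00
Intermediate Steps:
J(Z) = -2 + 1/(4*Z) (J(Z) = -2 + 1/(2*(Z + Z)) = -2 + 1/(2*((2*Z))) = -2 + (1/(2*Z))/2 = -2 + 1/(4*Z))
G(I) = -2 (G(I) = 3 - 1*5 = 3 - 5 = -2)
N = 178 (N = 40 - 69*(-2) = 40 + 138 = 178)
N + J(-128) = 178 + (-2 + (¼)/(-128)) = 178 + (-2 + (¼)*(-1/128)) = 178 + (-2 - 1/512) = 178 - 1025/512 = 90111/512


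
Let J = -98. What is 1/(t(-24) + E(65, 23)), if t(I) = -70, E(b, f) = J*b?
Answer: -1/6440 ≈ -0.00015528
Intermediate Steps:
E(b, f) = -98*b
1/(t(-24) + E(65, 23)) = 1/(-70 - 98*65) = 1/(-70 - 6370) = 1/(-6440) = -1/6440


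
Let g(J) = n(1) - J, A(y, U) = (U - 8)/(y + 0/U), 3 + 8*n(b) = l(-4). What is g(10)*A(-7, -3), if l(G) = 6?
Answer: -121/8 ≈ -15.125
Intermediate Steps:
n(b) = 3/8 (n(b) = -3/8 + (1/8)*6 = -3/8 + 3/4 = 3/8)
A(y, U) = (-8 + U)/y (A(y, U) = (-8 + U)/(y + 0) = (-8 + U)/y)
g(J) = 3/8 - J
g(10)*A(-7, -3) = (3/8 - 1*10)*((-8 - 3)/(-7)) = (3/8 - 10)*(-1/7*(-11)) = -77/8*11/7 = -121/8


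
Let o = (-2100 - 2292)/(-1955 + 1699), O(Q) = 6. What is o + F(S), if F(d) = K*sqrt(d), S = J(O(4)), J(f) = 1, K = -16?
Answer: 37/32 ≈ 1.1563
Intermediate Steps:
S = 1
F(d) = -16*sqrt(d)
o = 549/32 (o = -4392/(-256) = -4392*(-1/256) = 549/32 ≈ 17.156)
o + F(S) = 549/32 - 16*sqrt(1) = 549/32 - 16*1 = 549/32 - 16 = 37/32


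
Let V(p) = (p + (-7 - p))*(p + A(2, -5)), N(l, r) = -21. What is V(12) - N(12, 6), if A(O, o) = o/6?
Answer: -343/6 ≈ -57.167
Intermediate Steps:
A(O, o) = o/6 (A(O, o) = o*(⅙) = o/6)
V(p) = 35/6 - 7*p (V(p) = (p + (-7 - p))*(p + (⅙)*(-5)) = -7*(p - ⅚) = -7*(-⅚ + p) = 35/6 - 7*p)
V(12) - N(12, 6) = (35/6 - 7*12) - 1*(-21) = (35/6 - 84) + 21 = -469/6 + 21 = -343/6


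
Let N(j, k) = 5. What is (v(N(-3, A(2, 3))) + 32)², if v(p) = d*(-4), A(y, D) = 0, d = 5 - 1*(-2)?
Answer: 16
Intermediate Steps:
d = 7 (d = 5 + 2 = 7)
v(p) = -28 (v(p) = 7*(-4) = -28)
(v(N(-3, A(2, 3))) + 32)² = (-28 + 32)² = 4² = 16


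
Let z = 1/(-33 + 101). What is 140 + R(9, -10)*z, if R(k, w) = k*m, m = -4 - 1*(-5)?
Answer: 9529/68 ≈ 140.13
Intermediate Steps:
m = 1 (m = -4 + 5 = 1)
R(k, w) = k (R(k, w) = k*1 = k)
z = 1/68 ≈ 0.014706
140 + R(9, -10)*z = 140 + 9*(1/68) = 140 + 9/68 = 9529/68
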